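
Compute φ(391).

Prime factorization: 391 = 17 × 23.
φ(17) = 17 − 1 = 16.
φ(23) = 23 − 1 = 22.
φ(391) = 16 × 22 = 352.

352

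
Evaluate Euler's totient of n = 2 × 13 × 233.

φ(2) = 2 − 1 = 1.
φ(13) = 13 − 1 = 12.
φ(233) = 233 − 1 = 232.
Multiply: 1 · 12 · 232 = 2784.

2784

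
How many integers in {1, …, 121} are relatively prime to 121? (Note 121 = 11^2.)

φ(121) = 121 · (1 − 1/11)
       = 121 · 10/11 = 110.

110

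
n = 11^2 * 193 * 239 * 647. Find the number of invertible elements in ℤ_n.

φ(3611144449) = 3611144449 · (1 − 1/11) · (1 − 1/193) · (1 − 1/239) · (1 − 1/647)
       = 3611144449 · 295196160/328285859 = 3247157760.

3247157760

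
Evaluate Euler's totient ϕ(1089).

660

Prime factorization: 1089 = 3^2 · 11^2.
φ(3^2) = 3^1·(3−1) = 3·2 = 6.
φ(11^2) = 11^2 − 11^1 = 121 − 11 = 110.
Since φ is multiplicative, φ(1089) = 6 · 110 = 660.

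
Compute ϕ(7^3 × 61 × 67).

1164240

φ(7^3) = 7^3 − 7^2 = 343 − 49 = 294.
φ(61) = 61 − 1 = 60.
φ(67) = 67 − 1 = 66.
Multiply: 294 · 60 · 66 = 1164240.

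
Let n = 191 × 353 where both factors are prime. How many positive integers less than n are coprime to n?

φ(67423) = 67423 · (1 − 1/191) · (1 − 1/353)
       = 67423 · 66880/67423 = 66880.

66880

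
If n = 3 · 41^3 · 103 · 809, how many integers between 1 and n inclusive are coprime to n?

11083303680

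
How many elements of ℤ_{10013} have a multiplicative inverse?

8640

Prime factorization: 10013 = 17 × 19 × 31.
φ(17) = 17 − 1 = 16.
φ(19) = 19 − 1 = 18.
φ(31) = 31 − 1 = 30.
φ(10013) = 16 × 18 × 30 = 8640.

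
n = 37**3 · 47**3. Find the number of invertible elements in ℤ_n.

5007944376

φ(37^3) = 37^2·(37−1) = 1369·36 = 49284.
φ(47^3) = 47^3 − 47^2 = 103823 − 2209 = 101614.
Multiply: 49284 · 101614 = 5007944376.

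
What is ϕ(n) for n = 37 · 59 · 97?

200448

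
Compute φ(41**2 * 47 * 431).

32439200

φ(34052017) = 34052017 · (1 − 1/41) · (1 − 1/47) · (1 − 1/431)
       = 34052017 · 791200/830537 = 32439200.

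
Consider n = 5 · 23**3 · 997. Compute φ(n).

46365792

φ(60652495) = 60652495 · (1 − 1/5) · (1 − 1/23) · (1 − 1/997)
       = 60652495 · 87648/114655 = 46365792.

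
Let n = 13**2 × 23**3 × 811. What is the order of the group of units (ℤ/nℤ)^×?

φ(13^2) = 13^1·(13−1) = 13·12 = 156.
φ(23^3) = 23^3 − 23^2 = 12167 − 529 = 11638.
φ(811) = 811 − 1 = 810.
Multiply: 156 · 11638 · 810 = 1470577680.

1470577680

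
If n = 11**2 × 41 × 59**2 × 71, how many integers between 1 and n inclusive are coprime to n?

1053976000

φ(11^2) = 11^1·(11−1) = 11·10 = 110.
φ(41) = 41 − 1 = 40.
φ(59^2) = 59^2 − 59^1 = 3481 − 59 = 3422.
φ(71) = 71 − 1 = 70.
φ(1226116111) = 110 × 40 × 3422 × 70 = 1053976000.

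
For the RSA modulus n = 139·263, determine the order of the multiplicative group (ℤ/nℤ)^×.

φ(139) = 139 − 1 = 138.
φ(263) = 263 − 1 = 262.
φ(36557) = 138 × 262 = 36156.

36156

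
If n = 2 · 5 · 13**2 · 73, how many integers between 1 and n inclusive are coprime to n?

44928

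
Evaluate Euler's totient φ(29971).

26880

29971 = 17 · 41 · 43.
φ(29971) = 29971 · (1 − 1/17) · (1 − 1/41) · (1 − 1/43)
       = 29971 · 26880/29971 = 26880.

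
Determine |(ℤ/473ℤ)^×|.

Factor 473: 473 = 11 · 43.
φ(11) = 11 − 1 = 10.
φ(43) = 43 − 1 = 42.
Since φ is multiplicative, φ(473) = 10 · 42 = 420.

420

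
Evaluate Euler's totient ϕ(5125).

4000

First factor: 5125 = 5^3 × 41.
φ(5125) = 5125 · (1 − 1/5) · (1 − 1/41)
       = 5125 · 160/205 = 4000.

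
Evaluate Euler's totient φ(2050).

800

2050 = 2 · 5^2 · 41.
φ(2050) = 2050 · (1 − 1/2) · (1 − 1/5) · (1 − 1/41)
       = 2050 · 160/410 = 800.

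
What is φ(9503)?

Prime factorization: 9503 = 13 · 17 · 43.
φ(13) = 13 − 1 = 12.
φ(17) = 17 − 1 = 16.
φ(43) = 43 − 1 = 42.
φ(9503) = 12 × 16 × 42 = 8064.

8064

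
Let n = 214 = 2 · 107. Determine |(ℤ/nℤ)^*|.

106

φ(2) = 2 − 1 = 1.
φ(107) = 107 − 1 = 106.
φ(214) = 1 × 106 = 106.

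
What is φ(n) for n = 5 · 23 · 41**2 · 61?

8659200

φ(5) = 5 − 1 = 4.
φ(23) = 23 − 1 = 22.
φ(41^2) = 41^2 − 41^1 = 1681 − 41 = 1640.
φ(61) = 61 − 1 = 60.
Multiply: 4 · 22 · 1640 · 60 = 8659200.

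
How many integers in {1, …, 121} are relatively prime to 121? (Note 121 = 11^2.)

110

φ(121) = 121 · (1 − 1/11)
       = 121 · 10/11 = 110.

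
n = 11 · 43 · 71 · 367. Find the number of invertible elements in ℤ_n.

10760400

φ(12324961) = 12324961 · (1 − 1/11) · (1 − 1/43) · (1 − 1/71) · (1 − 1/367)
       = 12324961 · 10760400/12324961 = 10760400.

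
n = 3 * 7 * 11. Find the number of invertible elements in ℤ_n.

120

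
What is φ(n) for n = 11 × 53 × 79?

φ(11) = 11 − 1 = 10.
φ(53) = 53 − 1 = 52.
φ(79) = 79 − 1 = 78.
φ(46057) = 10 × 52 × 78 = 40560.

40560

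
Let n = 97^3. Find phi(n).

903264

φ(97^3) = 97^2·(97−1) = 9409·96 = 903264.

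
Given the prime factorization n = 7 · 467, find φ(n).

2796

φ(3269) = 3269 · (1 − 1/7) · (1 − 1/467)
       = 3269 · 2796/3269 = 2796.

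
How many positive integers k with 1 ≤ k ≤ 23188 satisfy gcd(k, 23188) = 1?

9600

Factor 23188: 23188 = 2**2 * 11 * 17 * 31.
φ(2^2) = 2^1·(2−1) = 2·1 = 2.
φ(11) = 11 − 1 = 10.
φ(17) = 17 − 1 = 16.
φ(31) = 31 − 1 = 30.
Multiply: 2 · 10 · 16 · 30 = 9600.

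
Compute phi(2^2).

φ(4) = 4 · (1 − 1/2)
       = 4 · 1/2 = 2.

2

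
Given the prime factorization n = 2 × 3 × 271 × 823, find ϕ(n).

443880

φ(2) = 2 − 1 = 1.
φ(3) = 3 − 1 = 2.
φ(271) = 271 − 1 = 270.
φ(823) = 823 − 1 = 822.
φ(1338198) = 1 × 2 × 270 × 822 = 443880.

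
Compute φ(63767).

52800

Prime factorization: 63767 = 11^2 · 17 · 31.
φ(63767) = 63767 · (1 − 1/11) · (1 − 1/17) · (1 − 1/31)
       = 63767 · 4800/5797 = 52800.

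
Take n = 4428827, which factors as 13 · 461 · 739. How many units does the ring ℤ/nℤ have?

φ(13) = 13 − 1 = 12.
φ(461) = 461 − 1 = 460.
φ(739) = 739 − 1 = 738.
Since φ is multiplicative, φ(4428827) = 12 · 460 · 738 = 4073760.

4073760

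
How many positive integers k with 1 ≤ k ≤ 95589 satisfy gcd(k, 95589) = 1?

First factor: 95589 = 3**2 * 13 * 19 * 43.
φ(3^2) = 3^1·(3−1) = 3·2 = 6.
φ(13) = 13 − 1 = 12.
φ(19) = 19 − 1 = 18.
φ(43) = 43 − 1 = 42.
Since φ is multiplicative, φ(95589) = 6 · 12 · 18 · 42 = 54432.

54432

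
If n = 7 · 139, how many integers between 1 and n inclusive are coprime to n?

828

φ(7) = 7 − 1 = 6.
φ(139) = 139 − 1 = 138.
Since φ is multiplicative, φ(973) = 6 · 138 = 828.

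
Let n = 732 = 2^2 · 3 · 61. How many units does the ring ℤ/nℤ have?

φ(2^2) = 2^1·(2−1) = 2·1 = 2.
φ(3) = 3 − 1 = 2.
φ(61) = 61 − 1 = 60.
Since φ is multiplicative, φ(732) = 2 · 2 · 60 = 240.

240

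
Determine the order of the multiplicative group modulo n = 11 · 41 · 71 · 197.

φ(6308137) = 6308137 · (1 − 1/11) · (1 − 1/41) · (1 − 1/71) · (1 − 1/197)
       = 6308137 · 5488000/6308137 = 5488000.

5488000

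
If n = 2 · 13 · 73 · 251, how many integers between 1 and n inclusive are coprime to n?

φ(2) = 2 − 1 = 1.
φ(13) = 13 − 1 = 12.
φ(73) = 73 − 1 = 72.
φ(251) = 251 − 1 = 250.
Multiply: 1 · 12 · 72 · 250 = 216000.

216000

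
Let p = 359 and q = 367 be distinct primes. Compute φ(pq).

131028

φ(pq) = (p−1)(q−1) = 358 · 366 = 131028.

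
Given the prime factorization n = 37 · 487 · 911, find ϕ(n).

15921360

φ(16415309) = 16415309 · (1 − 1/37) · (1 − 1/487) · (1 − 1/911)
       = 16415309 · 15921360/16415309 = 15921360.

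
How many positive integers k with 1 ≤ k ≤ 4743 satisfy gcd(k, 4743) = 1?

First factor: 4743 = 3^2 × 17 × 31.
φ(4743) = 4743 · (1 − 1/3) · (1 − 1/17) · (1 − 1/31)
       = 4743 · 960/1581 = 2880.

2880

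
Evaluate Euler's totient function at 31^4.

893730

φ(923521) = 923521 · (1 − 1/31)
       = 923521 · 30/31 = 893730.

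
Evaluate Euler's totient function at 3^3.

18

φ(3^3) = 3^3 − 3^2 = 27 − 9 = 18.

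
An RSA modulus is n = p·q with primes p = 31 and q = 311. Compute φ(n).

φ(31) = 31 − 1 = 30.
φ(311) = 311 − 1 = 310.
Multiply: 30 · 310 = 9300.

9300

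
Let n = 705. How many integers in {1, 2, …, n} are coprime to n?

368

705 = 3 × 5 × 47.
φ(3) = 3 − 1 = 2.
φ(5) = 5 − 1 = 4.
φ(47) = 47 − 1 = 46.
Since φ is multiplicative, φ(705) = 2 · 4 · 46 = 368.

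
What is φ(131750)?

131750 = 2 · 5**3 · 17 · 31.
φ(131750) = 131750 · (1 − 1/2) · (1 − 1/5) · (1 − 1/17) · (1 − 1/31)
       = 131750 · 1920/5270 = 48000.

48000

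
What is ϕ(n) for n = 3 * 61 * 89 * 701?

φ(3) = 3 − 1 = 2.
φ(61) = 61 − 1 = 60.
φ(89) = 89 − 1 = 88.
φ(701) = 701 − 1 = 700.
Multiply: 2 · 60 · 88 · 700 = 7392000.

7392000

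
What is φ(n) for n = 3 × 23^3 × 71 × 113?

φ(292847523) = 292847523 · (1 − 1/3) · (1 − 1/23) · (1 − 1/71) · (1 − 1/113)
       = 292847523 · 344960/553587 = 182483840.

182483840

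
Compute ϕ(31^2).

930

φ(31^2) = 31^2 − 31^1 = 961 − 31 = 930.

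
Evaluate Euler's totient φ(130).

48

First factor: 130 = 2 * 5 * 13.
φ(2) = 2 − 1 = 1.
φ(5) = 5 − 1 = 4.
φ(13) = 13 − 1 = 12.
φ(130) = 1 × 4 × 12 = 48.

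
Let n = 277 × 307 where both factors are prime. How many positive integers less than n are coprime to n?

φ(277) = 277 − 1 = 276.
φ(307) = 307 − 1 = 306.
Since φ is multiplicative, φ(85039) = 276 · 306 = 84456.

84456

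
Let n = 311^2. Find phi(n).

96410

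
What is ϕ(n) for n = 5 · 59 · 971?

225040

φ(5) = 5 − 1 = 4.
φ(59) = 59 − 1 = 58.
φ(971) = 971 − 1 = 970.
Multiply: 4 · 58 · 970 = 225040.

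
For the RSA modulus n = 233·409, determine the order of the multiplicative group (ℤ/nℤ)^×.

94656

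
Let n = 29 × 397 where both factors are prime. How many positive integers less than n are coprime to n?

φ(n) = (p − 1)(q − 1) = (29−1)(397−1) = 28·396 = 11088.

11088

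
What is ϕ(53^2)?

φ(2809) = 2809 · (1 − 1/53)
       = 2809 · 52/53 = 2756.

2756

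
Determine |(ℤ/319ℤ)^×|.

280

Prime factorization: 319 = 11 * 29.
φ(11) = 11 − 1 = 10.
φ(29) = 29 − 1 = 28.
Multiply: 10 · 28 = 280.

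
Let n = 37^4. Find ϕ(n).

φ(1874161) = 1874161 · (1 − 1/37)
       = 1874161 · 36/37 = 1823508.

1823508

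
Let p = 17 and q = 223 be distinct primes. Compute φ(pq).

3552

For distinct primes, φ(pq) = (p−1)(q−1) = 16 × 222 = 3552.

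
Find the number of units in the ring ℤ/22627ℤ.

22627 = 11**3 · 17.
φ(11^3) = 11^3 − 11^2 = 1331 − 121 = 1210.
φ(17) = 17 − 1 = 16.
Multiply: 1210 · 16 = 19360.

19360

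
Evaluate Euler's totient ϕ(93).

60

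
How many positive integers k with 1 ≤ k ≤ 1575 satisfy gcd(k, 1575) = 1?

1575 = 3^2 * 5^2 * 7.
φ(1575) = 1575 · (1 − 1/3) · (1 − 1/5) · (1 − 1/7)
       = 1575 · 48/105 = 720.

720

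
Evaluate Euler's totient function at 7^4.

2058

φ(2401) = 2401 · (1 − 1/7)
       = 2401 · 6/7 = 2058.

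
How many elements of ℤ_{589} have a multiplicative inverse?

540

Prime factorization: 589 = 19 * 31.
φ(589) = 589 · (1 − 1/19) · (1 − 1/31)
       = 589 · 540/589 = 540.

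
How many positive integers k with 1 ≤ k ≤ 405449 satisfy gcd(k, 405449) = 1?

Factor 405449: 405449 = 11 · 29 · 31 · 41.
φ(11) = 11 − 1 = 10.
φ(29) = 29 − 1 = 28.
φ(31) = 31 − 1 = 30.
φ(41) = 41 − 1 = 40.
Since φ is multiplicative, φ(405449) = 10 · 28 · 30 · 40 = 336000.

336000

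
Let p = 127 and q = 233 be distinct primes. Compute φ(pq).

φ(127) = 127 − 1 = 126.
φ(233) = 233 − 1 = 232.
Multiply: 126 · 232 = 29232.

29232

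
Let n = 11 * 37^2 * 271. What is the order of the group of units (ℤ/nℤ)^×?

φ(11) = 11 − 1 = 10.
φ(37^2) = 37^2 − 37^1 = 1369 − 37 = 1332.
φ(271) = 271 − 1 = 270.
Multiply: 10 · 1332 · 270 = 3596400.

3596400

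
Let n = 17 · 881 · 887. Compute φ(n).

φ(17) = 17 − 1 = 16.
φ(881) = 881 − 1 = 880.
φ(887) = 887 − 1 = 886.
φ(13284599) = 16 × 880 × 886 = 12474880.

12474880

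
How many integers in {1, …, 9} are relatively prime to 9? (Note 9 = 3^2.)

φ(3^2) = 3^2 − 3^1 = 9 − 3 = 6.

6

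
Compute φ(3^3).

φ(27) = 27 · (1 − 1/3)
       = 27 · 2/3 = 18.

18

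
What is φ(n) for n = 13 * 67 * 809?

639936

φ(13) = 13 − 1 = 12.
φ(67) = 67 − 1 = 66.
φ(809) = 809 − 1 = 808.
Since φ is multiplicative, φ(704639) = 12 · 66 · 808 = 639936.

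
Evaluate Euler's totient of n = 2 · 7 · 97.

576

φ(2) = 2 − 1 = 1.
φ(7) = 7 − 1 = 6.
φ(97) = 97 − 1 = 96.
φ(1358) = 1 × 6 × 96 = 576.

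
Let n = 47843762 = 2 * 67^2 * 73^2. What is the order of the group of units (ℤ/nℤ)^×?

φ(2) = 2 − 1 = 1.
φ(67^2) = 67^1·(67−1) = 67·66 = 4422.
φ(73^2) = 73^2 − 73^1 = 5329 − 73 = 5256.
Since φ is multiplicative, φ(47843762) = 1 · 4422 · 5256 = 23242032.

23242032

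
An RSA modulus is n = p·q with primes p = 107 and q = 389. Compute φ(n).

φ(107) = 107 − 1 = 106.
φ(389) = 389 − 1 = 388.
Multiply: 106 · 388 = 41128.

41128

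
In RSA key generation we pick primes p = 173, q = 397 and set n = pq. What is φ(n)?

68112

For distinct primes, φ(pq) = (p−1)(q−1) = 172 × 396 = 68112.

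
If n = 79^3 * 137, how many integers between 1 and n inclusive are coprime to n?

66204528

φ(67546343) = 67546343 · (1 − 1/79) · (1 − 1/137)
       = 67546343 · 10608/10823 = 66204528.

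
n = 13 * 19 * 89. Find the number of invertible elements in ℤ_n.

φ(21983) = 21983 · (1 − 1/13) · (1 − 1/19) · (1 − 1/89)
       = 21983 · 19008/21983 = 19008.

19008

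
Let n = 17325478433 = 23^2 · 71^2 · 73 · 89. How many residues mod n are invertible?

15933899520

φ(23^2) = 23^2 − 23^1 = 529 − 23 = 506.
φ(71^2) = 71^2 − 71^1 = 5041 − 71 = 4970.
φ(73) = 73 − 1 = 72.
φ(89) = 89 − 1 = 88.
Since φ is multiplicative, φ(17325478433) = 506 · 4970 · 72 · 88 = 15933899520.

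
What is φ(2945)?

First factor: 2945 = 5 * 19 * 31.
φ(2945) = 2945 · (1 − 1/5) · (1 − 1/19) · (1 − 1/31)
       = 2945 · 2160/2945 = 2160.

2160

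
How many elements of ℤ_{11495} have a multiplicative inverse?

7920

Factor 11495: 11495 = 5 · 11^2 · 19.
φ(5) = 5 − 1 = 4.
φ(11^2) = 11^1·(11−1) = 11·10 = 110.
φ(19) = 19 − 1 = 18.
Multiply: 4 · 110 · 18 = 7920.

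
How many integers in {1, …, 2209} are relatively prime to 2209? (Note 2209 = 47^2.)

2162

φ(47^2) = 47^2 − 47^1 = 2209 − 47 = 2162.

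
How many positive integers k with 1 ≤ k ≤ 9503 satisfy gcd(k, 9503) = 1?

8064

First factor: 9503 = 13 · 17 · 43.
φ(9503) = 9503 · (1 − 1/13) · (1 − 1/17) · (1 − 1/43)
       = 9503 · 8064/9503 = 8064.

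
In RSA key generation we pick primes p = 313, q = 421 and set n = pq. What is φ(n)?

131040

φ(313) = 313 − 1 = 312.
φ(421) = 421 − 1 = 420.
φ(131773) = 312 × 420 = 131040.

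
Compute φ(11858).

Prime factorization: 11858 = 2 · 7**2 · 11**2.
φ(11858) = 11858 · (1 − 1/2) · (1 − 1/7) · (1 − 1/11)
       = 11858 · 60/154 = 4620.

4620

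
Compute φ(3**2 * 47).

φ(3^2) = 3^1·(3−1) = 3·2 = 6.
φ(47) = 47 − 1 = 46.
Multiply: 6 · 46 = 276.

276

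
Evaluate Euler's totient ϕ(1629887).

Prime factorization: 1629887 = 7^2 * 29 * 31 * 37.
φ(1629887) = 1629887 · (1 − 1/7) · (1 − 1/29) · (1 − 1/31) · (1 − 1/37)
       = 1629887 · 181440/232841 = 1270080.

1270080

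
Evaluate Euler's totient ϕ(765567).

427680

Prime factorization: 765567 = 3^2 · 11^2 · 19 · 37.
φ(765567) = 765567 · (1 − 1/3) · (1 − 1/11) · (1 − 1/19) · (1 − 1/37)
       = 765567 · 12960/23199 = 427680.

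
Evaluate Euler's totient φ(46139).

First factor: 46139 = 29 × 37 × 43.
φ(46139) = 46139 · (1 − 1/29) · (1 − 1/37) · (1 − 1/43)
       = 46139 · 42336/46139 = 42336.

42336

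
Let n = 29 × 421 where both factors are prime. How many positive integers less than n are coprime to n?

11760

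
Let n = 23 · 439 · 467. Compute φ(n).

4490376

φ(23) = 23 − 1 = 22.
φ(439) = 439 − 1 = 438.
φ(467) = 467 − 1 = 466.
Multiply: 22 · 438 · 466 = 4490376.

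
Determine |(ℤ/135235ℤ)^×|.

Prime factorization: 135235 = 5 · 17 · 37 · 43.
φ(5) = 5 − 1 = 4.
φ(17) = 17 − 1 = 16.
φ(37) = 37 − 1 = 36.
φ(43) = 43 − 1 = 42.
Multiply: 4 · 16 · 36 · 42 = 96768.

96768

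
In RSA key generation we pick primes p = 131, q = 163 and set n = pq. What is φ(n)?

φ(131) = 131 − 1 = 130.
φ(163) = 163 − 1 = 162.
Multiply: 130 · 162 = 21060.

21060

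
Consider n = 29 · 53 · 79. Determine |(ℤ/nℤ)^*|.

113568

φ(121423) = 121423 · (1 − 1/29) · (1 − 1/53) · (1 − 1/79)
       = 121423 · 113568/121423 = 113568.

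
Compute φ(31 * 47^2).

64860

φ(31) = 31 − 1 = 30.
φ(47^2) = 47^1·(47−1) = 47·46 = 2162.
φ(68479) = 30 × 2162 = 64860.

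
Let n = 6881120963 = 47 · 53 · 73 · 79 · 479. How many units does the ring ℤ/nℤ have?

6421199616

φ(6881120963) = 6881120963 · (1 − 1/47) · (1 − 1/53) · (1 − 1/73) · (1 − 1/79) · (1 − 1/479)
       = 6881120963 · 6421199616/6881120963 = 6421199616.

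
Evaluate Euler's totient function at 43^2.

1806

φ(1849) = 1849 · (1 − 1/43)
       = 1849 · 42/43 = 1806.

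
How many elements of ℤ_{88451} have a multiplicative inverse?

Factor 88451: 88451 = 11**2 · 17 · 43.
φ(11^2) = 11^1·(11−1) = 11·10 = 110.
φ(17) = 17 − 1 = 16.
φ(43) = 43 − 1 = 42.
Since φ is multiplicative, φ(88451) = 110 · 16 · 42 = 73920.

73920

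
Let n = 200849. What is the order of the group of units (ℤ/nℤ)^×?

First factor: 200849 = 11 · 19 · 31**2.
φ(11) = 11 − 1 = 10.
φ(19) = 19 − 1 = 18.
φ(31^2) = 31^1·(31−1) = 31·30 = 930.
Multiply: 10 · 18 · 930 = 167400.

167400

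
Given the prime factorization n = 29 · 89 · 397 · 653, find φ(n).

636185088

φ(669101021) = 669101021 · (1 − 1/29) · (1 − 1/89) · (1 − 1/397) · (1 − 1/653)
       = 669101021 · 636185088/669101021 = 636185088.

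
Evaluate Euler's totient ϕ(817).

Prime factorization: 817 = 19 · 43.
φ(19) = 19 − 1 = 18.
φ(43) = 43 − 1 = 42.
Since φ is multiplicative, φ(817) = 18 · 42 = 756.

756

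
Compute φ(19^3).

6498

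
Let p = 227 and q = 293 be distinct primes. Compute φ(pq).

φ(227) = 227 − 1 = 226.
φ(293) = 293 − 1 = 292.
Multiply: 226 · 292 = 65992.

65992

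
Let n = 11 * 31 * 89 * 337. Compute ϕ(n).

φ(10227613) = 10227613 · (1 − 1/11) · (1 − 1/31) · (1 − 1/89) · (1 − 1/337)
       = 10227613 · 8870400/10227613 = 8870400.

8870400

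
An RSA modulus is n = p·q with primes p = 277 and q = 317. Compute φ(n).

87216

φ(87809) = 87809 · (1 − 1/277) · (1 − 1/317)
       = 87809 · 87216/87809 = 87216.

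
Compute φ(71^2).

4970

φ(71^2) = 71^1·(71−1) = 71·70 = 4970.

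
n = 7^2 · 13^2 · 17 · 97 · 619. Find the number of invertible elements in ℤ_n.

6219472896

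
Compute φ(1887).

First factor: 1887 = 3 * 17 * 37.
φ(3) = 3 − 1 = 2.
φ(17) = 17 − 1 = 16.
φ(37) = 37 − 1 = 36.
φ(1887) = 2 × 16 × 36 = 1152.

1152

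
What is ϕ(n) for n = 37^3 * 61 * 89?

φ(37^3) = 37^2·(37−1) = 1369·36 = 49284.
φ(61) = 61 − 1 = 60.
φ(89) = 89 − 1 = 88.
Since φ is multiplicative, φ(274995137) = 49284 · 60 · 88 = 260219520.

260219520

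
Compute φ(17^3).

φ(4913) = 4913 · (1 − 1/17)
       = 4913 · 16/17 = 4624.

4624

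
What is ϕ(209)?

180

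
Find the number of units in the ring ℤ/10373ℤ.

Prime factorization: 10373 = 11 × 23 × 41.
φ(11) = 11 − 1 = 10.
φ(23) = 23 − 1 = 22.
φ(41) = 41 − 1 = 40.
φ(10373) = 10 × 22 × 40 = 8800.

8800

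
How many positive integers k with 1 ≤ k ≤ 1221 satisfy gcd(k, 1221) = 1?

Prime factorization: 1221 = 3 · 11 · 37.
φ(1221) = 1221 · (1 − 1/3) · (1 − 1/11) · (1 − 1/37)
       = 1221 · 720/1221 = 720.

720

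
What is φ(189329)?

189329 = 7 · 17 · 37 · 43.
φ(189329) = 189329 · (1 − 1/7) · (1 − 1/17) · (1 − 1/37) · (1 − 1/43)
       = 189329 · 145152/189329 = 145152.

145152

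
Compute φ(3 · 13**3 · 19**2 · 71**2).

φ(11994308391) = 11994308391 · (1 − 1/3) · (1 − 1/13) · (1 − 1/19) · (1 − 1/71)
       = 11994308391 · 30240/52611 = 6894145440.

6894145440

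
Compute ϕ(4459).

Factor 4459: 4459 = 7^3 × 13.
φ(7^3) = 7^2·(7−1) = 49·6 = 294.
φ(13) = 13 − 1 = 12.
Since φ is multiplicative, φ(4459) = 294 · 12 = 3528.

3528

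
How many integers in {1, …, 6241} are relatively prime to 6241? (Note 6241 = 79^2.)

φ(79^2) = 79^1·(79−1) = 79·78 = 6162.

6162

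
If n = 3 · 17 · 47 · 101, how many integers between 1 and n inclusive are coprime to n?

φ(242097) = 242097 · (1 − 1/3) · (1 − 1/17) · (1 − 1/47) · (1 − 1/101)
       = 242097 · 147200/242097 = 147200.

147200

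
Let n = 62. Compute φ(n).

30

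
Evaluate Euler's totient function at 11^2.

110

φ(121) = 121 · (1 − 1/11)
       = 121 · 10/11 = 110.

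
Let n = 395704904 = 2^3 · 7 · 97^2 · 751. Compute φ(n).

φ(2^3) = 2^3 − 2^2 = 8 − 4 = 4.
φ(7) = 7 − 1 = 6.
φ(97^2) = 97^1·(97−1) = 97·96 = 9312.
φ(751) = 751 − 1 = 750.
Since φ is multiplicative, φ(395704904) = 4 · 6 · 9312 · 750 = 167616000.

167616000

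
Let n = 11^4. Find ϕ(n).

φ(11^4) = 11^4 − 11^3 = 14641 − 1331 = 13310.

13310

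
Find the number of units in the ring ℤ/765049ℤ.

665280

First factor: 765049 = 23 * 29 * 31 * 37.
φ(765049) = 765049 · (1 − 1/23) · (1 − 1/29) · (1 − 1/31) · (1 − 1/37)
       = 765049 · 665280/765049 = 665280.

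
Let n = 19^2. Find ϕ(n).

φ(361) = 361 · (1 − 1/19)
       = 361 · 18/19 = 342.

342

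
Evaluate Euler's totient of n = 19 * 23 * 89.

34848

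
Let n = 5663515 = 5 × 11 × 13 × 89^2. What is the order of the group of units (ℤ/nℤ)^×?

3759360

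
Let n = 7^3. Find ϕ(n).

φ(7^3) = 7^2·(7−1) = 49·6 = 294.

294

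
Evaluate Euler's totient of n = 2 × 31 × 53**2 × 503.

φ(2) = 2 − 1 = 1.
φ(31) = 31 − 1 = 30.
φ(53^2) = 53^2 − 53^1 = 2809 − 53 = 2756.
φ(503) = 503 − 1 = 502.
Since φ is multiplicative, φ(87601474) = 1 · 30 · 2756 · 502 = 41505360.

41505360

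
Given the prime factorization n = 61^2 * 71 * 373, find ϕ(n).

95306400

φ(61^2) = 61^1·(61−1) = 61·60 = 3660.
φ(71) = 71 − 1 = 70.
φ(373) = 373 − 1 = 372.
φ(98543243) = 3660 × 70 × 372 = 95306400.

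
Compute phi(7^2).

42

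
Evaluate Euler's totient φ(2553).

Prime factorization: 2553 = 3 × 23 × 37.
φ(2553) = 2553 · (1 − 1/3) · (1 − 1/23) · (1 − 1/37)
       = 2553 · 1584/2553 = 1584.

1584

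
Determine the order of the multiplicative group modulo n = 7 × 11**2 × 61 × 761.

φ(39318587) = 39318587 · (1 − 1/7) · (1 − 1/11) · (1 − 1/61) · (1 − 1/761)
       = 39318587 · 2736000/3574417 = 30096000.

30096000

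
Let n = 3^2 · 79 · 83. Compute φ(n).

φ(59013) = 59013 · (1 − 1/3) · (1 − 1/79) · (1 − 1/83)
       = 59013 · 12792/19671 = 38376.

38376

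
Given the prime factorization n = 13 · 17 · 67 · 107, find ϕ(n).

1343232

φ(1584349) = 1584349 · (1 − 1/13) · (1 − 1/17) · (1 − 1/67) · (1 − 1/107)
       = 1584349 · 1343232/1584349 = 1343232.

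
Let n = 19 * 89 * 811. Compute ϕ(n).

φ(1371401) = 1371401 · (1 − 1/19) · (1 − 1/89) · (1 − 1/811)
       = 1371401 · 1283040/1371401 = 1283040.

1283040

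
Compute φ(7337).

Factor 7337: 7337 = 11 · 23 · 29.
φ(11) = 11 − 1 = 10.
φ(23) = 23 − 1 = 22.
φ(29) = 29 − 1 = 28.
Since φ is multiplicative, φ(7337) = 10 · 22 · 28 = 6160.

6160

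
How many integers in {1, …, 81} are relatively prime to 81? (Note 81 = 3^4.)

54

φ(3^4) = 3^3·(3−1) = 27·2 = 54.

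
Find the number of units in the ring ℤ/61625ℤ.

44800

Factor 61625: 61625 = 5**3 · 17 · 29.
φ(5^3) = 5^3 − 5^2 = 125 − 25 = 100.
φ(17) = 17 − 1 = 16.
φ(29) = 29 − 1 = 28.
Since φ is multiplicative, φ(61625) = 100 · 16 · 28 = 44800.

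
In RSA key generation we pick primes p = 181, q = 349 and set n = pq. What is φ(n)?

62640

φ(n) = (p − 1)(q − 1) = (181−1)(349−1) = 180·348 = 62640.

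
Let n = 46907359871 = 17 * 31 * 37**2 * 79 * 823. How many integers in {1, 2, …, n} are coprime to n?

φ(17) = 17 − 1 = 16.
φ(31) = 31 − 1 = 30.
φ(37^2) = 37^1·(37−1) = 37·36 = 1332.
φ(79) = 79 − 1 = 78.
φ(823) = 823 − 1 = 822.
Multiply: 16 · 30 · 1332 · 78 · 822 = 40993205760.

40993205760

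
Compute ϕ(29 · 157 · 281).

1223040

φ(1279393) = 1279393 · (1 − 1/29) · (1 − 1/157) · (1 − 1/281)
       = 1279393 · 1223040/1279393 = 1223040.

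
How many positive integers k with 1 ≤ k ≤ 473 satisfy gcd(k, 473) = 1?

420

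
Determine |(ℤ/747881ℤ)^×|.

747881 = 17 × 29 × 37 × 41.
φ(17) = 17 − 1 = 16.
φ(29) = 29 − 1 = 28.
φ(37) = 37 − 1 = 36.
φ(41) = 41 − 1 = 40.
φ(747881) = 16 × 28 × 36 × 40 = 645120.

645120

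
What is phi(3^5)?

φ(3^5) = 3^5 − 3^4 = 243 − 81 = 162.

162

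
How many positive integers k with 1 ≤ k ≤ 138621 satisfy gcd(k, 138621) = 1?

73920

First factor: 138621 = 3 · 7^2 · 23 · 41.
φ(138621) = 138621 · (1 − 1/3) · (1 − 1/7) · (1 − 1/23) · (1 − 1/41)
       = 138621 · 10560/19803 = 73920.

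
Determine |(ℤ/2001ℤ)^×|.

1232

2001 = 3 * 23 * 29.
φ(2001) = 2001 · (1 − 1/3) · (1 − 1/23) · (1 − 1/29)
       = 2001 · 1232/2001 = 1232.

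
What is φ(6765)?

3200

Prime factorization: 6765 = 3 × 5 × 11 × 41.
φ(3) = 3 − 1 = 2.
φ(5) = 5 − 1 = 4.
φ(11) = 11 − 1 = 10.
φ(41) = 41 − 1 = 40.
Multiply: 2 · 4 · 10 · 40 = 3200.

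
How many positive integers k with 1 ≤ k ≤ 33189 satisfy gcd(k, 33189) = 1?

19008

33189 = 3 × 13 × 23 × 37.
φ(3) = 3 − 1 = 2.
φ(13) = 13 − 1 = 12.
φ(23) = 23 − 1 = 22.
φ(37) = 37 − 1 = 36.
Since φ is multiplicative, φ(33189) = 2 · 12 · 22 · 36 = 19008.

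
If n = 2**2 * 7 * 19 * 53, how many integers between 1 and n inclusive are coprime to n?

11232

φ(2^2) = 2^2 − 2^1 = 4 − 2 = 2.
φ(7) = 7 − 1 = 6.
φ(19) = 19 − 1 = 18.
φ(53) = 53 − 1 = 52.
φ(28196) = 2 × 6 × 18 × 52 = 11232.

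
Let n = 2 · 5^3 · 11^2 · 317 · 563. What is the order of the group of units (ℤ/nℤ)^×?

1953512000

φ(2) = 2 − 1 = 1.
φ(5^3) = 5^2·(5−1) = 25·4 = 100.
φ(11^2) = 11^2 − 11^1 = 121 − 11 = 110.
φ(317) = 317 − 1 = 316.
φ(563) = 563 − 1 = 562.
φ(5398747750) = 1 × 100 × 110 × 316 × 562 = 1953512000.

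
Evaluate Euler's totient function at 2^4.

8

φ(16) = 16 · (1 − 1/2)
       = 16 · 1/2 = 8.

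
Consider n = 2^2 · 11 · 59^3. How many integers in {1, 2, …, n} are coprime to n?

4037960

φ(9036676) = 9036676 · (1 − 1/2) · (1 − 1/11) · (1 − 1/59)
       = 9036676 · 580/1298 = 4037960.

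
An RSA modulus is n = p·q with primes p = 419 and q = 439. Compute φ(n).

For distinct primes, φ(pq) = (p−1)(q−1) = 418 × 438 = 183084.

183084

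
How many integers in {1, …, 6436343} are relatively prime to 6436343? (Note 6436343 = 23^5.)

6156502

φ(6436343) = 6436343 · (1 − 1/23)
       = 6436343 · 22/23 = 6156502.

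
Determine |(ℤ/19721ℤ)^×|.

First factor: 19721 = 13 · 37 · 41.
φ(19721) = 19721 · (1 − 1/13) · (1 − 1/37) · (1 − 1/41)
       = 19721 · 17280/19721 = 17280.

17280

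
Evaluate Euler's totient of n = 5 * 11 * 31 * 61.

72000

φ(104005) = 104005 · (1 − 1/5) · (1 − 1/11) · (1 − 1/31) · (1 − 1/61)
       = 104005 · 72000/104005 = 72000.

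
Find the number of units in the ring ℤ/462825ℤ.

211200

462825 = 3^2 * 5^2 * 11^2 * 17.
φ(462825) = 462825 · (1 − 1/3) · (1 − 1/5) · (1 − 1/11) · (1 − 1/17)
       = 462825 · 1280/2805 = 211200.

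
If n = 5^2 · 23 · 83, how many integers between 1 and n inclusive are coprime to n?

36080

φ(47725) = 47725 · (1 − 1/5) · (1 − 1/23) · (1 − 1/83)
       = 47725 · 7216/9545 = 36080.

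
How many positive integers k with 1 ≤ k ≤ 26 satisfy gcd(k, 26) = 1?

12

26 = 2 · 13.
φ(2) = 2 − 1 = 1.
φ(13) = 13 − 1 = 12.
φ(26) = 1 × 12 = 12.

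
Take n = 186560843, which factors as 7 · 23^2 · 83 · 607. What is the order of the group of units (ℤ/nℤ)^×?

150864912

φ(186560843) = 186560843 · (1 − 1/7) · (1 − 1/23) · (1 − 1/83) · (1 − 1/607)
       = 186560843 · 6559344/8111341 = 150864912.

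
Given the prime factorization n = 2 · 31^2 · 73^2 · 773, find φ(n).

3773597760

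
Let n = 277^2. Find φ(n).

φ(277^2) = 277^1·(277−1) = 277·276 = 76452.

76452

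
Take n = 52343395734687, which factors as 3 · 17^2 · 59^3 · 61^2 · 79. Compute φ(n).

31354985525760

φ(52343395734687) = 52343395734687 · (1 − 1/3) · (1 − 1/17) · (1 − 1/59) · (1 − 1/61) · (1 − 1/79)
       = 52343395734687 · 8686080/14500371 = 31354985525760.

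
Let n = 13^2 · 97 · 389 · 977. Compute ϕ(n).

φ(6230208829) = 6230208829 · (1 − 1/13) · (1 − 1/97) · (1 − 1/389) · (1 − 1/977)
       = 6230208829 · 436248576/479246833 = 5671231488.

5671231488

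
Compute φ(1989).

1152

First factor: 1989 = 3**2 · 13 · 17.
φ(3^2) = 3^1·(3−1) = 3·2 = 6.
φ(13) = 13 − 1 = 12.
φ(17) = 17 − 1 = 16.
φ(1989) = 6 × 12 × 16 = 1152.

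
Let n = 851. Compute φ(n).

Prime factorization: 851 = 23 × 37.
φ(851) = 851 · (1 − 1/23) · (1 − 1/37)
       = 851 · 792/851 = 792.

792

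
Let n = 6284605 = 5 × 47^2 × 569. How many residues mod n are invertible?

φ(5) = 5 − 1 = 4.
φ(47^2) = 47^1·(47−1) = 47·46 = 2162.
φ(569) = 569 − 1 = 568.
Since φ is multiplicative, φ(6284605) = 4 · 2162 · 568 = 4912064.

4912064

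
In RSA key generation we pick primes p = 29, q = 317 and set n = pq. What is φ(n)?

φ(n) = (p − 1)(q − 1) = (29−1)(317−1) = 28·316 = 8848.

8848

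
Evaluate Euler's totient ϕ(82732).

82732 = 2^2 · 13 · 37 · 43.
φ(2^2) = 2^1·(2−1) = 2·1 = 2.
φ(13) = 13 − 1 = 12.
φ(37) = 37 − 1 = 36.
φ(43) = 43 − 1 = 42.
Since φ is multiplicative, φ(82732) = 2 · 12 · 36 · 42 = 36288.

36288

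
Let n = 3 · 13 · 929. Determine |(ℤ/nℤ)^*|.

φ(36231) = 36231 · (1 − 1/3) · (1 − 1/13) · (1 − 1/929)
       = 36231 · 22272/36231 = 22272.

22272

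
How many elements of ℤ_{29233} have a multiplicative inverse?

26400

First factor: 29233 = 23 * 31 * 41.
φ(29233) = 29233 · (1 − 1/23) · (1 − 1/31) · (1 − 1/41)
       = 29233 · 26400/29233 = 26400.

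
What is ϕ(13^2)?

φ(169) = 169 · (1 − 1/13)
       = 169 · 12/13 = 156.

156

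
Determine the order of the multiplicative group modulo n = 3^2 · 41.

φ(3^2) = 3^2 − 3^1 = 9 − 3 = 6.
φ(41) = 41 − 1 = 40.
Since φ is multiplicative, φ(369) = 6 · 40 = 240.

240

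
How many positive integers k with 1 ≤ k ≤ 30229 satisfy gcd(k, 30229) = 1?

27216

30229 = 19 · 37 · 43.
φ(19) = 19 − 1 = 18.
φ(37) = 37 − 1 = 36.
φ(43) = 43 − 1 = 42.
Since φ is multiplicative, φ(30229) = 18 · 36 · 42 = 27216.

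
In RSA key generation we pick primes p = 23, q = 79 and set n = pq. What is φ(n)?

φ(pq) = (p−1)(q−1) = 22 · 78 = 1716.

1716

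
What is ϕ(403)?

360

Factor 403: 403 = 13 · 31.
φ(13) = 13 − 1 = 12.
φ(31) = 31 − 1 = 30.
φ(403) = 12 × 30 = 360.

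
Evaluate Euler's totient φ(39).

Factor 39: 39 = 3 · 13.
φ(3) = 3 − 1 = 2.
φ(13) = 13 − 1 = 12.
Since φ is multiplicative, φ(39) = 2 · 12 = 24.

24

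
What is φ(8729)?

7056

8729 = 7 * 29 * 43.
φ(7) = 7 − 1 = 6.
φ(29) = 29 − 1 = 28.
φ(43) = 43 − 1 = 42.
φ(8729) = 6 × 28 × 42 = 7056.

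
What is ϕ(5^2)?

20

φ(5^2) = 5^1·(5−1) = 5·4 = 20.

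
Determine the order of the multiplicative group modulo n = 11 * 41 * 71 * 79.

φ(11) = 11 − 1 = 10.
φ(41) = 41 − 1 = 40.
φ(71) = 71 − 1 = 70.
φ(79) = 79 − 1 = 78.
φ(2529659) = 10 × 40 × 70 × 78 = 2184000.

2184000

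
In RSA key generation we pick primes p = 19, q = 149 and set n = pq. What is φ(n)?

2664

φ(2831) = 2831 · (1 − 1/19) · (1 − 1/149)
       = 2831 · 2664/2831 = 2664.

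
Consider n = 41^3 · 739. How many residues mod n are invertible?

φ(50932619) = 50932619 · (1 − 1/41) · (1 − 1/739)
       = 50932619 · 29520/30299 = 49623120.

49623120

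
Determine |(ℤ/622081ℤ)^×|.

532224

Factor 622081: 622081 = 17 · 23 · 37 · 43.
φ(622081) = 622081 · (1 − 1/17) · (1 − 1/23) · (1 − 1/37) · (1 − 1/43)
       = 622081 · 532224/622081 = 532224.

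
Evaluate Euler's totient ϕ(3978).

1152

3978 = 2 · 3^2 · 13 · 17.
φ(2) = 2 − 1 = 1.
φ(3^2) = 3^2 − 3^1 = 9 − 3 = 6.
φ(13) = 13 − 1 = 12.
φ(17) = 17 − 1 = 16.
Since φ is multiplicative, φ(3978) = 1 · 6 · 12 · 16 = 1152.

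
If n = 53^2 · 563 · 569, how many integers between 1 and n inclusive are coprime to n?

φ(53^2) = 53^2 − 53^1 = 2809 − 53 = 2756.
φ(563) = 563 − 1 = 562.
φ(569) = 569 − 1 = 568.
Since φ is multiplicative, φ(899854723) = 2756 · 562 · 568 = 879759296.

879759296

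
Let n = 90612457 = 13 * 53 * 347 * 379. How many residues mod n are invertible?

81611712

φ(13) = 13 − 1 = 12.
φ(53) = 53 − 1 = 52.
φ(347) = 347 − 1 = 346.
φ(379) = 379 − 1 = 378.
φ(90612457) = 12 × 52 × 346 × 378 = 81611712.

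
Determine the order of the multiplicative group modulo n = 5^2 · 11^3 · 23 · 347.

184210400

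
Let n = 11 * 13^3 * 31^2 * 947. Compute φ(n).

17841938400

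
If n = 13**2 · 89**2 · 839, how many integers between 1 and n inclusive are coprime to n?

1023861696

φ(1123126511) = 1123126511 · (1 − 1/13) · (1 − 1/89) · (1 − 1/839)
       = 1123126511 · 884928/970723 = 1023861696.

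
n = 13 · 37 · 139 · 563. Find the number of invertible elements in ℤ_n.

33504192

φ(37641617) = 37641617 · (1 − 1/13) · (1 − 1/37) · (1 − 1/139) · (1 − 1/563)
       = 37641617 · 33504192/37641617 = 33504192.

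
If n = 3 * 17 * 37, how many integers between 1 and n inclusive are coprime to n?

1152

φ(3) = 3 − 1 = 2.
φ(17) = 17 − 1 = 16.
φ(37) = 37 − 1 = 36.
Since φ is multiplicative, φ(1887) = 2 · 16 · 36 = 1152.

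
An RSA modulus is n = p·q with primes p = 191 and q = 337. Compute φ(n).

63840

For distinct primes, φ(pq) = (p−1)(q−1) = 190 × 336 = 63840.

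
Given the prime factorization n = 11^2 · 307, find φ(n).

33660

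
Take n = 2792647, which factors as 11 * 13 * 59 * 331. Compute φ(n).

φ(11) = 11 − 1 = 10.
φ(13) = 13 − 1 = 12.
φ(59) = 59 − 1 = 58.
φ(331) = 331 − 1 = 330.
Since φ is multiplicative, φ(2792647) = 10 · 12 · 58 · 330 = 2296800.

2296800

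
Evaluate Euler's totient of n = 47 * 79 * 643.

φ(2387459) = 2387459 · (1 − 1/47) · (1 − 1/79) · (1 − 1/643)
       = 2387459 · 2303496/2387459 = 2303496.

2303496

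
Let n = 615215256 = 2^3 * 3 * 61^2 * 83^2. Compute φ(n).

199279680

φ(2^3) = 2^3 − 2^2 = 8 − 4 = 4.
φ(3) = 3 − 1 = 2.
φ(61^2) = 61^1·(61−1) = 61·60 = 3660.
φ(83^2) = 83^1·(83−1) = 83·82 = 6806.
φ(615215256) = 4 × 2 × 3660 × 6806 = 199279680.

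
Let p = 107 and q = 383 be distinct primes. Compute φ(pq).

40492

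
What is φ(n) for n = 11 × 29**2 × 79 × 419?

φ(306217351) = 306217351 · (1 − 1/11) · (1 − 1/29) · (1 − 1/79) · (1 − 1/419)
       = 306217351 · 9129120/10559219 = 264744480.

264744480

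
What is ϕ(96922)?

38808

96922 = 2 · 7^2 · 23 · 43.
φ(96922) = 96922 · (1 − 1/2) · (1 − 1/7) · (1 − 1/23) · (1 − 1/43)
       = 96922 · 5544/13846 = 38808.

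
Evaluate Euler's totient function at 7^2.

42

φ(49) = 49 · (1 − 1/7)
       = 49 · 6/7 = 42.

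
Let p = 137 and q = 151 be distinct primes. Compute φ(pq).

20400

φ(20687) = 20687 · (1 − 1/137) · (1 − 1/151)
       = 20687 · 20400/20687 = 20400.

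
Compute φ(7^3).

294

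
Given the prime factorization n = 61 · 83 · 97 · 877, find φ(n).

413752320

φ(61) = 61 − 1 = 60.
φ(83) = 83 − 1 = 82.
φ(97) = 97 − 1 = 96.
φ(877) = 877 − 1 = 876.
Since φ is multiplicative, φ(430704347) = 60 · 82 · 96 · 876 = 413752320.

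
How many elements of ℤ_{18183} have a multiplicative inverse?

Prime factorization: 18183 = 3 · 11 · 19 · 29.
φ(3) = 3 − 1 = 2.
φ(11) = 11 − 1 = 10.
φ(19) = 19 − 1 = 18.
φ(29) = 29 − 1 = 28.
Multiply: 2 · 10 · 18 · 28 = 10080.

10080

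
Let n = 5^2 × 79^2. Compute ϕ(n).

123240

φ(5^2) = 5^2 − 5^1 = 25 − 5 = 20.
φ(79^2) = 79^1·(79−1) = 79·78 = 6162.
Since φ is multiplicative, φ(156025) = 20 · 6162 = 123240.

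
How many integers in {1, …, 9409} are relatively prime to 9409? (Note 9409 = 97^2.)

9312

φ(97^2) = 97^1·(97−1) = 97·96 = 9312.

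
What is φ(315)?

Prime factorization: 315 = 3^2 × 5 × 7.
φ(3^2) = 3^1·(3−1) = 3·2 = 6.
φ(5) = 5 − 1 = 4.
φ(7) = 7 − 1 = 6.
Since φ is multiplicative, φ(315) = 6 · 4 · 6 = 144.

144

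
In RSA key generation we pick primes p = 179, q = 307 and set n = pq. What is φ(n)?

φ(pq) = (p−1)(q−1) = 178 · 306 = 54468.

54468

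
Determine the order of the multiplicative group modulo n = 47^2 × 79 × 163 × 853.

23275815264

φ(47^2) = 47^1·(47−1) = 47·46 = 2162.
φ(79) = 79 − 1 = 78.
φ(163) = 163 − 1 = 162.
φ(853) = 853 − 1 = 852.
φ(24263834929) = 2162 × 78 × 162 × 852 = 23275815264.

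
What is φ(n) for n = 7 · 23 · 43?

5544

φ(7) = 7 − 1 = 6.
φ(23) = 23 − 1 = 22.
φ(43) = 43 − 1 = 42.
Multiply: 6 · 22 · 42 = 5544.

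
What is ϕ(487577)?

487577 = 17 × 23 × 29 × 43.
φ(487577) = 487577 · (1 − 1/17) · (1 − 1/23) · (1 − 1/29) · (1 − 1/43)
       = 487577 · 413952/487577 = 413952.

413952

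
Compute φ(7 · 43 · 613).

154224

φ(184513) = 184513 · (1 − 1/7) · (1 − 1/43) · (1 − 1/613)
       = 184513 · 154224/184513 = 154224.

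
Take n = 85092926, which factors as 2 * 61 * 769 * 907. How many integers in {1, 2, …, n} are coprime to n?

φ(85092926) = 85092926 · (1 − 1/2) · (1 − 1/61) · (1 − 1/769) · (1 − 1/907)
       = 85092926 · 41748480/85092926 = 41748480.

41748480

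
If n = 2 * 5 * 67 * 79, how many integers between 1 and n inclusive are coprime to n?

20592

φ(52930) = 52930 · (1 − 1/2) · (1 − 1/5) · (1 − 1/67) · (1 − 1/79)
       = 52930 · 20592/52930 = 20592.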